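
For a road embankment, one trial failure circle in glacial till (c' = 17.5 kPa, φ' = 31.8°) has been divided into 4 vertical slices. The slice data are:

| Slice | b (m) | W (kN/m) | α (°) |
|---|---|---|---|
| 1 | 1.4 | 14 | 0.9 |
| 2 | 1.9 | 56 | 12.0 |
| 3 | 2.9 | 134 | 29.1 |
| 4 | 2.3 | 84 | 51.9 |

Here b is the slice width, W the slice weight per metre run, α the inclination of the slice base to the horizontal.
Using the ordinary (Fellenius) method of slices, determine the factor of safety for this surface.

FS = 2.30

Ordinary method of slices: FS = Σ[c'·Δl_i + (W_i cosα_i)·tanφ'] / Σ W_i sinα_i, with Δl_i = b_i / cosα_i.
Slice 1: Δl = 1.4/cos0.9° = 1.400 m; N'_1 = 14·cos0.9° = 14.0; c'Δl = 24.50; W sinα = 0.2
Slice 2: Δl = 1.9/cos12.0° = 1.942 m; N'_2 = 56·cos12.0° = 54.8; c'Δl = 33.99; W sinα = 11.6
Slice 3: Δl = 2.9/cos29.1° = 3.319 m; N'_3 = 134·cos29.1° = 117.1; c'Δl = 58.08; W sinα = 65.2
Slice 4: Δl = 2.3/cos51.9° = 3.727 m; N'_4 = 84·cos51.9° = 51.8; c'Δl = 65.23; W sinα = 66.1
Σc'Δl = 181.8 kN/m; ΣN' = 237.7 kN/m; ΣW sinα = 143.1 kN/m
Resisting = 181.8 + 237.7·tan31.8° = 181.8 + 147.4 = 329.2 kN/m
FS = 329.2 / 143.1 = 2.300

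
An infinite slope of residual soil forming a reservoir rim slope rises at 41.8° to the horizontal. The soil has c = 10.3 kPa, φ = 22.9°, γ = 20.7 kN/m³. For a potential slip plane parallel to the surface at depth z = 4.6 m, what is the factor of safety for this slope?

FS = 0.69

For an infinite slope with a slip plane parallel to the surface (no pore pressure): FS = [c + γz cos²β tanφ] / [γz sinβ cosβ].
γz = 20.7·4.6 = 95.22 kN/m²
Numerator = 10.3 + 95.22·cos²41.8°·tan22.9° = 10.3 + 95.22·0.5557·0.4224 = 32.653 kPa
Denominator = 95.22·sin41.8°·cos41.8° = 95.22·0.6665·0.7455 = 47.313 kPa
FS = 32.653 / 47.313 = 0.690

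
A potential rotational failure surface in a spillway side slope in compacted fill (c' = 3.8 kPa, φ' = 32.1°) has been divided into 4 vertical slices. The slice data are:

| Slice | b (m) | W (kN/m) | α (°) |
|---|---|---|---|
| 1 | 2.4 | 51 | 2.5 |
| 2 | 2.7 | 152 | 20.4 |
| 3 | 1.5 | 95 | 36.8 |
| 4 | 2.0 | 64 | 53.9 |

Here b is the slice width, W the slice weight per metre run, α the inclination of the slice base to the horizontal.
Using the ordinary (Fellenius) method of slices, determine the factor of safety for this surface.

FS = 1.42

Ordinary method of slices: FS = Σ[c'·Δl_i + (W_i cosα_i)·tanφ'] / Σ W_i sinα_i, with Δl_i = b_i / cosα_i.
Slice 1: Δl = 2.4/cos2.5° = 2.402 m; N'_1 = 51·cos2.5° = 51.0; c'Δl = 9.13; W sinα = 2.2
Slice 2: Δl = 2.7/cos20.4° = 2.881 m; N'_2 = 152·cos20.4° = 142.5; c'Δl = 10.95; W sinα = 53.0
Slice 3: Δl = 1.5/cos36.8° = 1.873 m; N'_3 = 95·cos36.8° = 76.1; c'Δl = 7.12; W sinα = 56.9
Slice 4: Δl = 2.0/cos53.9° = 3.394 m; N'_4 = 64·cos53.9° = 37.7; c'Δl = 12.90; W sinα = 51.7
Σc'Δl = 40.1 kN/m; ΣN' = 307.2 kN/m; ΣW sinα = 163.8 kN/m
Resisting = 40.1 + 307.2·tan32.1° = 40.1 + 192.7 = 232.8 kN/m
FS = 232.8 / 163.8 = 1.421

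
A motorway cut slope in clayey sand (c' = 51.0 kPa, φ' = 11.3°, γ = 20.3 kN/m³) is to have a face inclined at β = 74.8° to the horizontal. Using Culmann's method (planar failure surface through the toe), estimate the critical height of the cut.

Culmann's analysis gives the critical failure plane at α_cr = (β + φ')/2 = (74.8 + 11.3)/2 = 43.0°, and the critical height
H_c = (4c'/γ) · sinβ cosφ' / [1 − cos(β − φ')]
    = (4·51.0/20.3) · sin74.8°·cos11.3° / [1 − cos(63.5°)]
    = 10.049 · 0.9650·0.9806 / [1 − 0.4462]
    = 10.049 · 0.9463 / 0.5538
    = 17.17 m

H_c = 17.17 m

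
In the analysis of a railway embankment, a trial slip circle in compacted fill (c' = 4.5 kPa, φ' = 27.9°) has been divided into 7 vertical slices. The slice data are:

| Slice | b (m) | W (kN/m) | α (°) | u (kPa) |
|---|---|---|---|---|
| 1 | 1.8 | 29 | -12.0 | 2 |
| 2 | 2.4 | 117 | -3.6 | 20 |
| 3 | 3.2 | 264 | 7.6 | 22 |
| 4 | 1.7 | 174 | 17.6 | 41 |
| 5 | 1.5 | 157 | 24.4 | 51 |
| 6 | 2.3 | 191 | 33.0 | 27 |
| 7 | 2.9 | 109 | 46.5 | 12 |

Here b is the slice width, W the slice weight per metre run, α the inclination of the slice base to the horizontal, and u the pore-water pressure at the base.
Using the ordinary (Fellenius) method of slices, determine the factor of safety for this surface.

Ordinary method of slices: FS = Σ[c'·Δl_i + (W_i cosα_i − u_i·Δl_i)·tanφ'] / Σ W_i sinα_i, with Δl_i = b_i / cosα_i.
Slice 1: Δl = 1.8/cos(-12.0°) = 1.840 m; N'_1 = 29·cos(-12.0°) − 2·1.840 = 24.7; c'Δl = 8.28; W sinα = -6.0
Slice 2: Δl = 2.4/cos(-3.6°) = 2.405 m; N'_2 = 117·cos(-3.6°) − 20·2.405 = 68.7; c'Δl = 10.82; W sinα = -7.3
Slice 3: Δl = 3.2/cos7.6° = 3.228 m; N'_3 = 264·cos7.6° − 22·3.228 = 190.7; c'Δl = 14.53; W sinα = 34.9
Slice 4: Δl = 1.7/cos17.6° = 1.783 m; N'_4 = 174·cos17.6° − 41·1.783 = 92.7; c'Δl = 8.03; W sinα = 52.6
Slice 5: Δl = 1.5/cos24.4° = 1.647 m; N'_5 = 157·cos24.4° − 51·1.647 = 59.0; c'Δl = 7.41; W sinα = 64.9
Slice 6: Δl = 2.3/cos33.0° = 2.742 m; N'_6 = 191·cos33.0° − 27·2.742 = 86.1; c'Δl = 12.34; W sinα = 104.0
Slice 7: Δl = 2.9/cos46.5° = 4.213 m; N'_7 = 109·cos46.5° − 12·4.213 = 24.5; c'Δl = 18.96; W sinα = 79.1
Σc'Δl = 80.4 kN/m; ΣN' = 546.3 kN/m; ΣW sinα = 322.1 kN/m
Resisting = 80.4 + 546.3·tan27.9° = 80.4 + 289.3 = 369.6 kN/m
FS = 369.6 / 322.1 = 1.148

FS = 1.15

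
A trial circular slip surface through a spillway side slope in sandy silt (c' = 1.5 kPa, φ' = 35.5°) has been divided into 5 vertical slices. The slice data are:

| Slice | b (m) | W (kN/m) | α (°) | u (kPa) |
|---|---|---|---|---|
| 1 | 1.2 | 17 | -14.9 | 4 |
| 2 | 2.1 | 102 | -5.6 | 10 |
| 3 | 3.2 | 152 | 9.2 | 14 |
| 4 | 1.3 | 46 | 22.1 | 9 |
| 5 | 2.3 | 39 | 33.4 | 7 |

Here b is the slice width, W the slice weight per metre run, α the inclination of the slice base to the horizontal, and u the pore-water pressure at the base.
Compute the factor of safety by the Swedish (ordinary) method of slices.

FS = 3.84

Ordinary method of slices: FS = Σ[c'·Δl_i + (W_i cosα_i − u_i·Δl_i)·tanφ'] / Σ W_i sinα_i, with Δl_i = b_i / cosα_i.
Slice 1: Δl = 1.2/cos(-14.9°) = 1.242 m; N'_1 = 17·cos(-14.9°) − 4·1.242 = 11.5; c'Δl = 1.86; W sinα = -4.4
Slice 2: Δl = 2.1/cos(-5.6°) = 2.110 m; N'_2 = 102·cos(-5.6°) − 10·2.110 = 80.4; c'Δl = 3.17; W sinα = -10.0
Slice 3: Δl = 3.2/cos9.2° = 3.242 m; N'_3 = 152·cos9.2° − 14·3.242 = 104.7; c'Δl = 4.86; W sinα = 24.3
Slice 4: Δl = 1.3/cos22.1° = 1.403 m; N'_4 = 46·cos22.1° − 9·1.403 = 30.0; c'Δl = 2.10; W sinα = 17.3
Slice 5: Δl = 2.3/cos33.4° = 2.755 m; N'_5 = 39·cos33.4° − 7·2.755 = 13.3; c'Δl = 4.13; W sinα = 21.5
Σc'Δl = 16.1 kN/m; ΣN' = 239.8 kN/m; ΣW sinα = 48.8 kN/m
Resisting = 16.1 + 239.8·tan35.5° = 16.1 + 171.0 = 187.2 kN/m
FS = 187.2 / 48.8 = 3.839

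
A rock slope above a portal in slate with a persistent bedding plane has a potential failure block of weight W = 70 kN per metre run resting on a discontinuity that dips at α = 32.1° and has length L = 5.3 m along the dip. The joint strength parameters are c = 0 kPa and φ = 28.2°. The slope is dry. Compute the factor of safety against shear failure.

Resolving the block weight along and normal to the plane and applying the Mohr–Coulomb strength on the joint:
N' = W cosα = 70·cos32.1° = 59.3 kN/m
Driving force T = W sinα = 70·sin32.1° = 37.2 kN/m
Resisting force R = c·L + N'·tanφ = 0·5.3 + 59.3·tan28.2° = 0.0 + 31.8 = 31.8 kN/m
FS = R / T = 31.8 / 37.2 = 0.855

FS = 0.85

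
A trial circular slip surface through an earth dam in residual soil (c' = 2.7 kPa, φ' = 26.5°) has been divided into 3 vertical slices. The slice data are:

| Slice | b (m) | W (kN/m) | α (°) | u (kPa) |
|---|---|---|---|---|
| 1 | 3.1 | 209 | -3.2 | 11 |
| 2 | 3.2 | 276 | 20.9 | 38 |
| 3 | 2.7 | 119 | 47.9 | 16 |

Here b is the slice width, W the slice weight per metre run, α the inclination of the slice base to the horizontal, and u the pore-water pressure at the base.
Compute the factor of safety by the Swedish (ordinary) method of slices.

Ordinary method of slices: FS = Σ[c'·Δl_i + (W_i cosα_i − u_i·Δl_i)·tanφ'] / Σ W_i sinα_i, with Δl_i = b_i / cosα_i.
Slice 1: Δl = 3.1/cos(-3.2°) = 3.105 m; N'_1 = 209·cos(-3.2°) − 11·3.105 = 174.5; c'Δl = 8.38; W sinα = -11.7
Slice 2: Δl = 3.2/cos20.9° = 3.425 m; N'_2 = 276·cos20.9° − 38·3.425 = 127.7; c'Δl = 9.25; W sinα = 98.5
Slice 3: Δl = 2.7/cos47.9° = 4.027 m; N'_3 = 119·cos47.9° − 16·4.027 = 15.3; c'Δl = 10.87; W sinα = 88.3
Σc'Δl = 28.5 kN/m; ΣN' = 317.5 kN/m; ΣW sinα = 175.1 kN/m
Resisting = 28.5 + 317.5·tan26.5° = 28.5 + 158.3 = 186.8 kN/m
FS = 186.8 / 175.1 = 1.067

FS = 1.07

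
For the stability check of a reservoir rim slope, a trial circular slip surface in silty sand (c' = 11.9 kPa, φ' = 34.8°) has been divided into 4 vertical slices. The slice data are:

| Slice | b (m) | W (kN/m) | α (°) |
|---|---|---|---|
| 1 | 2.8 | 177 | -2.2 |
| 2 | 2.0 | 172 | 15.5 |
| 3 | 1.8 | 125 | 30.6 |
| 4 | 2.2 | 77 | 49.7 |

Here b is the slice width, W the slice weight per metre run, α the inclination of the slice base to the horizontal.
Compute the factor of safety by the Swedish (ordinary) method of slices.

FS = 2.92

Ordinary method of slices: FS = Σ[c'·Δl_i + (W_i cosα_i)·tanφ'] / Σ W_i sinα_i, with Δl_i = b_i / cosα_i.
Slice 1: Δl = 2.8/cos(-2.2°) = 2.802 m; N'_1 = 177·cos(-2.2°) = 176.9; c'Δl = 33.34; W sinα = -6.8
Slice 2: Δl = 2.0/cos15.5° = 2.075 m; N'_2 = 172·cos15.5° = 165.7; c'Δl = 24.70; W sinα = 46.0
Slice 3: Δl = 1.8/cos30.6° = 2.091 m; N'_3 = 125·cos30.6° = 107.6; c'Δl = 24.89; W sinα = 63.6
Slice 4: Δl = 2.2/cos49.7° = 3.401 m; N'_4 = 77·cos49.7° = 49.8; c'Δl = 40.48; W sinα = 58.7
Σc'Δl = 123.4 kN/m; ΣN' = 500.0 kN/m; ΣW sinα = 161.5 kN/m
Resisting = 123.4 + 500.0·tan34.8° = 123.4 + 347.5 = 470.9 kN/m
FS = 470.9 / 161.5 = 2.915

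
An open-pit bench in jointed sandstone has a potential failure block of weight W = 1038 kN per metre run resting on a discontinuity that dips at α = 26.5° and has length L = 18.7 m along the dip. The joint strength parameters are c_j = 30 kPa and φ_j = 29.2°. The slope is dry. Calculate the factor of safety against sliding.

FS = 2.33

Resolving the block weight along and normal to the plane and applying the Mohr–Coulomb strength on the joint:
N' = W cosα = 1038·cos26.5° = 928.9 kN/m
Driving force T = W sinα = 1038·sin26.5° = 463.2 kN/m
Resisting force R = c_j·L + N'·tanφ_j = 30·18.7 + 928.9·tan29.2° = 561.0 + 519.2 = 1080.2 kN/m
FS = R / T = 1080.2 / 463.2 = 2.332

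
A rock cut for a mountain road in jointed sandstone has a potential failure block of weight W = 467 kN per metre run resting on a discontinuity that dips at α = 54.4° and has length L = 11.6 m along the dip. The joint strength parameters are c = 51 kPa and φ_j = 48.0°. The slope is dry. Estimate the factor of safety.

Resolving the block weight along and normal to the plane and applying the Mohr–Coulomb strength on the joint:
N' = W cosα = 467·cos54.4° = 271.9 kN/m
Driving force T = W sinα = 467·sin54.4° = 379.7 kN/m
Resisting force R = c·L + N'·tanφ_j = 51·11.6 + 271.9·tan48.0° = 591.6 + 301.9 = 893.5 kN/m
FS = R / T = 893.5 / 379.7 = 2.353

FS = 2.35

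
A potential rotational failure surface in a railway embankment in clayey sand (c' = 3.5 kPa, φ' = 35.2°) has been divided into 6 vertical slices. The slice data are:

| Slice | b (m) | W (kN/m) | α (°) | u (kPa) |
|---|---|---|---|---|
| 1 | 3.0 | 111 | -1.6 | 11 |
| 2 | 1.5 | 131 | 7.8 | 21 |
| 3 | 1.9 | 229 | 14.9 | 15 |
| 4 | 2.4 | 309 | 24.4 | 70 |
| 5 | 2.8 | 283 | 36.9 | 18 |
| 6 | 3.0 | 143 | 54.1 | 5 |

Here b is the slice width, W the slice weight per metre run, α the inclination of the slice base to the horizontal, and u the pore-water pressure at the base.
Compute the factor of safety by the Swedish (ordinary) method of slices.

Ordinary method of slices: FS = Σ[c'·Δl_i + (W_i cosα_i − u_i·Δl_i)·tanφ'] / Σ W_i sinα_i, with Δl_i = b_i / cosα_i.
Slice 1: Δl = 3.0/cos(-1.6°) = 3.001 m; N'_1 = 111·cos(-1.6°) − 11·3.001 = 77.9; c'Δl = 10.50; W sinα = -3.1
Slice 2: Δl = 1.5/cos7.8° = 1.514 m; N'_2 = 131·cos7.8° − 21·1.514 = 98.0; c'Δl = 5.30; W sinα = 17.8
Slice 3: Δl = 1.9/cos14.9° = 1.966 m; N'_3 = 229·cos14.9° − 15·1.966 = 191.8; c'Δl = 6.88; W sinα = 58.9
Slice 4: Δl = 2.4/cos24.4° = 2.635 m; N'_4 = 309·cos24.4° − 70·2.635 = 96.9; c'Δl = 9.22; W sinα = 127.6
Slice 5: Δl = 2.8/cos36.9° = 3.501 m; N'_5 = 283·cos36.9° − 18·3.501 = 163.3; c'Δl = 12.25; W sinα = 169.9
Slice 6: Δl = 3.0/cos54.1° = 5.116 m; N'_6 = 143·cos54.1° − 5·5.116 = 58.3; c'Δl = 17.91; W sinα = 115.8
Σc'Δl = 62.1 kN/m; ΣN' = 686.2 kN/m; ΣW sinα = 487.0 kN/m
Resisting = 62.1 + 686.2·tan35.2° = 62.1 + 484.1 = 546.1 kN/m
FS = 546.1 / 487.0 = 1.122

FS = 1.12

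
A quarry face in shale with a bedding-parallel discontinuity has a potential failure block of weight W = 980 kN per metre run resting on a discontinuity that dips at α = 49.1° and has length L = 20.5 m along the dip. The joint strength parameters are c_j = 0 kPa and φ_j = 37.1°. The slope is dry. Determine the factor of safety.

FS = 0.66

Resolving the block weight along and normal to the plane and applying the Mohr–Coulomb strength on the joint:
N' = W cosα = 980·cos49.1° = 641.6 kN/m
Driving force T = W sinα = 980·sin49.1° = 740.7 kN/m
Resisting force R = c_j·L + N'·tanφ_j = 0·20.5 + 641.6·tan37.1° = 0.0 + 485.3 = 485.3 kN/m
FS = R / T = 485.3 / 740.7 = 0.655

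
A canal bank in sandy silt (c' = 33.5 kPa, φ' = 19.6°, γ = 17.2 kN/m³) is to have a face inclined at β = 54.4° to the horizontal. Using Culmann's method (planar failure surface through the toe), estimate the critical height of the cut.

H_c = 33.37 m

Culmann's analysis gives the critical failure plane at α_cr = (β + φ')/2 = (54.4 + 19.6)/2 = 37.0°, and the critical height
H_c = (4c'/γ) · sinβ cosφ' / [1 − cos(β − φ')]
    = (4·33.5/17.2) · sin54.4°·cos19.6° / [1 − cos(34.8°)]
    = 7.791 · 0.8131·0.9421 / [1 − 0.8211]
    = 7.791 · 0.7660 / 0.1789
    = 33.37 m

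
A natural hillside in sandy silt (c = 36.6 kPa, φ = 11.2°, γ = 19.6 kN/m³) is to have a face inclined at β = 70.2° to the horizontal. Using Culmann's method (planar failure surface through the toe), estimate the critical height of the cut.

Culmann's analysis gives the critical failure plane at α_cr = (β + φ)/2 = (70.2 + 11.2)/2 = 40.7°, and the critical height
H_c = (4c/γ) · sinβ cosφ / [1 − cos(β − φ)]
    = (4·36.6/19.6) · sin70.2°·cos11.2° / [1 − cos(59.0°)]
    = 7.469 · 0.9409·0.9810 / [1 − 0.5150]
    = 7.469 · 0.9230 / 0.4850
    = 14.22 m

H_c = 14.22 m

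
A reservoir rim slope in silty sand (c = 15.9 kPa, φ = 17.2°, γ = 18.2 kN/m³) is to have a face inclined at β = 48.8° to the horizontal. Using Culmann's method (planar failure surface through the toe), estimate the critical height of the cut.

Culmann's analysis gives the critical failure plane at α_cr = (β + φ)/2 = (48.8 + 17.2)/2 = 33.0°, and the critical height
H_c = (4c/γ) · sinβ cosφ / [1 − cos(β − φ)]
    = (4·15.9/18.2) · sin48.8°·cos17.2° / [1 − cos(31.6°)]
    = 3.495 · 0.7524·0.9553 / [1 − 0.8517]
    = 3.495 · 0.7188 / 0.1483
    = 16.94 m

H_c = 16.94 m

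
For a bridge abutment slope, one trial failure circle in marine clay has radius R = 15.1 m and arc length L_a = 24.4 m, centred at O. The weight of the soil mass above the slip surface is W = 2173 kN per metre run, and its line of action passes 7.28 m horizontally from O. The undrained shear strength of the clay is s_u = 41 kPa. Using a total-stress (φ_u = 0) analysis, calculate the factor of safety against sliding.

FS = 0.95

Taking moments about the centre O, the resisting moment is provided by the undrained shear strength acting along the arc:
M_R = s_u·L_a·R = 41·24.40·15.1 = 15106.0 kN·m/m
M_D = W·d = 2173·7.28 = 15819.4 kN·m/m
FS = M_R / M_D = 15106.0 / 15819.4 = 0.955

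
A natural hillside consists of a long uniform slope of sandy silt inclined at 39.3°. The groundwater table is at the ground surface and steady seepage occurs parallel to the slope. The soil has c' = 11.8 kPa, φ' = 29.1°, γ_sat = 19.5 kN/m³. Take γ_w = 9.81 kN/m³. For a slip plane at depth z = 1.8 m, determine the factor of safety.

With seepage parallel to the slope and the water table at the surface, the effective normal stress on the slip plane uses the buoyant unit weight γ' = γ_sat − γ_w while the driving shear stress uses γ_sat:
FS = [c' + γ' z cos²β tanφ'] / [γ_sat z sinβ cosβ]
γ' = 19.5 − 9.81 = 9.69 kN/m³
Numerator = 11.8 + 9.69·1.8·cos²39.3°·tan29.1° = 11.8 + 9.69·1.8·0.5988·0.5566 = 17.613 kPa
Denominator = 19.5·1.8·sin39.3°·cos39.3° = 19.5·1.8·0.6334·0.7738 = 17.204 kPa
FS = 17.613 / 17.204 = 1.024

FS = 1.02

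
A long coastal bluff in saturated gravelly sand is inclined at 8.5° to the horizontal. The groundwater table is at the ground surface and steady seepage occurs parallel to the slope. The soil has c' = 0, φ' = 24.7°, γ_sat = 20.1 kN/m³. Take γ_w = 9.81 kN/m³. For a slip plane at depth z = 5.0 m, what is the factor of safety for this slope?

With seepage parallel to the slope and the water table at the surface, the effective normal stress on the slip plane uses the buoyant unit weight γ' = γ_sat − γ_w while the driving shear stress uses γ_sat:
FS = [c' + γ' z cos²β tanφ'] / [γ_sat z sinβ cosβ]
(For c' = 0 this reduces to FS = (γ'/γ_sat)·tanφ'/tanβ.)
γ' = 20.1 − 9.81 = 10.29 kN/m³
Numerator = 0.0 + 10.29·5.0·cos²8.5°·tan24.7° = 0.0 + 10.29·5.0·0.9782·0.4599 = 23.147 kPa
Denominator = 20.1·5.0·sin8.5°·cos8.5° = 20.1·5.0·0.1478·0.9890 = 14.692 kPa
FS = 23.147 / 14.692 = 1.576

FS = 1.58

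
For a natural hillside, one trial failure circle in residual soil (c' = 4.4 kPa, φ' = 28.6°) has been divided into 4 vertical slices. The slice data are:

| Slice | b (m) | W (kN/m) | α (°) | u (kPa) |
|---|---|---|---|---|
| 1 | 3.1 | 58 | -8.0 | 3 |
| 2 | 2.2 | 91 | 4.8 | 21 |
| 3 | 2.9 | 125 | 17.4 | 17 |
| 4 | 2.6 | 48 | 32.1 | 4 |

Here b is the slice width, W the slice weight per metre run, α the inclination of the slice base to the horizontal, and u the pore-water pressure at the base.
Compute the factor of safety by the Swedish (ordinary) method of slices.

FS = 2.45

Ordinary method of slices: FS = Σ[c'·Δl_i + (W_i cosα_i − u_i·Δl_i)·tanφ'] / Σ W_i sinα_i, with Δl_i = b_i / cosα_i.
Slice 1: Δl = 3.1/cos(-8.0°) = 3.130 m; N'_1 = 58·cos(-8.0°) − 3·3.130 = 48.0; c'Δl = 13.77; W sinα = -8.1
Slice 2: Δl = 2.2/cos4.8° = 2.208 m; N'_2 = 91·cos4.8° − 21·2.208 = 44.3; c'Δl = 9.71; W sinα = 7.6
Slice 3: Δl = 2.9/cos17.4° = 3.039 m; N'_3 = 125·cos17.4° − 17·3.039 = 67.6; c'Δl = 13.37; W sinα = 37.4
Slice 4: Δl = 2.6/cos32.1° = 3.069 m; N'_4 = 48·cos32.1° − 4·3.069 = 28.4; c'Δl = 13.50; W sinα = 25.5
Σc'Δl = 50.4 kN/m; ΣN' = 188.4 kN/m; ΣW sinα = 62.4 kN/m
Resisting = 50.4 + 188.4·tan28.6° = 50.4 + 102.7 = 153.1 kN/m
FS = 153.1 / 62.4 = 2.452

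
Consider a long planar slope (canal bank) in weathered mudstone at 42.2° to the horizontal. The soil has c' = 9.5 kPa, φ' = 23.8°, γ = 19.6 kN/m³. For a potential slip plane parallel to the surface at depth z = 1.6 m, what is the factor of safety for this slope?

FS = 1.10

For an infinite slope with a slip plane parallel to the surface (no pore pressure): FS = [c' + γz cos²β tanφ'] / [γz sinβ cosβ].
γz = 19.6·1.6 = 31.36 kN/m²
Numerator = 9.5 + 31.36·cos²42.2°·tan23.8° = 9.5 + 31.36·0.5488·0.4411 = 17.091 kPa
Denominator = 31.36·sin42.2°·cos42.2° = 31.36·0.6717·0.7408 = 15.605 kPa
FS = 17.091 / 15.605 = 1.095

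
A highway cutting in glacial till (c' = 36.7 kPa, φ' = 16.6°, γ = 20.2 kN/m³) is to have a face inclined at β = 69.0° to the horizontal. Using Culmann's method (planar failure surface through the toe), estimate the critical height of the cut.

Culmann's analysis gives the critical failure plane at α_cr = (β + φ')/2 = (69.0 + 16.6)/2 = 42.8°, and the critical height
H_c = (4c'/γ) · sinβ cosφ' / [1 − cos(β − φ')]
    = (4·36.7/20.2) · sin69.0°·cos16.6° / [1 − cos(52.4°)]
    = 7.267 · 0.9336·0.9583 / [1 − 0.6101]
    = 7.267 · 0.8947 / 0.3899
    = 16.68 m

H_c = 16.68 m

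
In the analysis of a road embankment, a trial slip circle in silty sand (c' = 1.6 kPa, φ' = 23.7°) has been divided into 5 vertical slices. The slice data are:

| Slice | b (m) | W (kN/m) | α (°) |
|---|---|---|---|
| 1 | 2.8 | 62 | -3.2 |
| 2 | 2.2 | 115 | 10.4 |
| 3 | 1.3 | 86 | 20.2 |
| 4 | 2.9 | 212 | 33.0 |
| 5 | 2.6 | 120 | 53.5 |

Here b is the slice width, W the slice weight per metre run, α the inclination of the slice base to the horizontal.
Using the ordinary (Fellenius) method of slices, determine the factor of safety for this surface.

Ordinary method of slices: FS = Σ[c'·Δl_i + (W_i cosα_i)·tanφ'] / Σ W_i sinα_i, with Δl_i = b_i / cosα_i.
Slice 1: Δl = 2.8/cos(-3.2°) = 2.804 m; N'_1 = 62·cos(-3.2°) = 61.9; c'Δl = 4.49; W sinα = -3.5
Slice 2: Δl = 2.2/cos10.4° = 2.237 m; N'_2 = 115·cos10.4° = 113.1; c'Δl = 3.58; W sinα = 20.8
Slice 3: Δl = 1.3/cos20.2° = 1.385 m; N'_3 = 86·cos20.2° = 80.7; c'Δl = 2.22; W sinα = 29.7
Slice 4: Δl = 2.9/cos33.0° = 3.458 m; N'_4 = 212·cos33.0° = 177.8; c'Δl = 5.53; W sinα = 115.5
Slice 5: Δl = 2.6/cos53.5° = 4.371 m; N'_5 = 120·cos53.5° = 71.4; c'Δl = 6.99; W sinα = 96.5
Σc'Δl = 22.8 kN/m; ΣN' = 504.9 kN/m; ΣW sinα = 258.9 kN/m
Resisting = 22.8 + 504.9·tan23.7° = 22.8 + 221.6 = 244.4 kN/m
FS = 244.4 / 258.9 = 0.944

FS = 0.94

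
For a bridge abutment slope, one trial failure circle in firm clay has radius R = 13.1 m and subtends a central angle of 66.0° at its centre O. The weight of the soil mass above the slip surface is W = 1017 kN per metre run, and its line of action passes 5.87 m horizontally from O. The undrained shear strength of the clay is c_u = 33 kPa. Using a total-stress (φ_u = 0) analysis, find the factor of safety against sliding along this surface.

FS = 1.09

Taking moments about the centre O, the resisting moment is provided by the undrained shear strength acting along the arc:
Arc length L_a = R·θ = 13.1·(66.0°·π/180) = 13.1·1.1519 = 15.09 m
M_R = c_u·L_a·R = 33·15.09·13.1 = 6523.5 kN·m/m
M_D = W·d = 1017·5.87 = 5969.8 kN·m/m
FS = M_R / M_D = 6523.5 / 5969.8 = 1.093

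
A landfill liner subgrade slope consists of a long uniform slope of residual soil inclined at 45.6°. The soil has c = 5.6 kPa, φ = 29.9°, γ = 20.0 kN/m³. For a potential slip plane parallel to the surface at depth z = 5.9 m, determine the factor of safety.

For an infinite slope with a slip plane parallel to the surface (no pore pressure): FS = [c + γz cos²β tanφ] / [γz sinβ cosβ].
γz = 20.0·5.9 = 118.00 kN/m²
Numerator = 5.6 + 118.00·cos²45.6°·tan29.9° = 5.6 + 118.00·0.4895·0.5750 = 38.816 kPa
Denominator = 118.00·sin45.6°·cos45.6° = 118.00·0.7145·0.6997 = 58.987 kPa
FS = 38.816 / 58.987 = 0.658

FS = 0.66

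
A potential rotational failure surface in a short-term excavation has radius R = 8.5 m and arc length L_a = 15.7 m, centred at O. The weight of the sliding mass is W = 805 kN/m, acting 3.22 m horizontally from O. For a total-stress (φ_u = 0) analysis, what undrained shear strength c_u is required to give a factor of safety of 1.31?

FS = c_u·L_a·R / (W·d), so c_u = FS·W·d / (L_a·R).
c_u = 1.31·805·3.22 / (15.70·8.5) = 3395.7 / 133.45 = 25.45 kPa

c_u = 25.4 kPa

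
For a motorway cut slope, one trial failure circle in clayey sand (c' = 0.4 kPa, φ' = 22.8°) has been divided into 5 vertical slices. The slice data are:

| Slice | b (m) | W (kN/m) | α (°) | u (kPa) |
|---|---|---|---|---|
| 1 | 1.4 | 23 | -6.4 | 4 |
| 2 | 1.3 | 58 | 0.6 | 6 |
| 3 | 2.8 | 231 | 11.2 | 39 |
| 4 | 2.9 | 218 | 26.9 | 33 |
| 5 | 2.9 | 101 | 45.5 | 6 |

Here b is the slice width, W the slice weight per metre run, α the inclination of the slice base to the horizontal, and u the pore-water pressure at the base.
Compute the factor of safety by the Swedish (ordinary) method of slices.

FS = 0.65

Ordinary method of slices: FS = Σ[c'·Δl_i + (W_i cosα_i − u_i·Δl_i)·tanφ'] / Σ W_i sinα_i, with Δl_i = b_i / cosα_i.
Slice 1: Δl = 1.4/cos(-6.4°) = 1.409 m; N'_1 = 23·cos(-6.4°) − 4·1.409 = 17.2; c'Δl = 0.56; W sinα = -2.6
Slice 2: Δl = 1.3/cos0.6° = 1.300 m; N'_2 = 58·cos0.6° − 6·1.300 = 50.2; c'Δl = 0.52; W sinα = 0.6
Slice 3: Δl = 2.8/cos11.2° = 2.854 m; N'_3 = 231·cos11.2° − 39·2.854 = 115.3; c'Δl = 1.14; W sinα = 44.9
Slice 4: Δl = 2.9/cos26.9° = 3.252 m; N'_4 = 218·cos26.9° − 33·3.252 = 87.1; c'Δl = 1.30; W sinα = 98.6
Slice 5: Δl = 2.9/cos45.5° = 4.137 m; N'_5 = 101·cos45.5° − 6·4.137 = 46.0; c'Δl = 1.65; W sinα = 72.0
Σc'Δl = 5.2 kN/m; ΣN' = 315.8 kN/m; ΣW sinα = 213.6 kN/m
Resisting = 5.2 + 315.8·tan22.8° = 5.2 + 132.7 = 137.9 kN/m
FS = 137.9 / 213.6 = 0.646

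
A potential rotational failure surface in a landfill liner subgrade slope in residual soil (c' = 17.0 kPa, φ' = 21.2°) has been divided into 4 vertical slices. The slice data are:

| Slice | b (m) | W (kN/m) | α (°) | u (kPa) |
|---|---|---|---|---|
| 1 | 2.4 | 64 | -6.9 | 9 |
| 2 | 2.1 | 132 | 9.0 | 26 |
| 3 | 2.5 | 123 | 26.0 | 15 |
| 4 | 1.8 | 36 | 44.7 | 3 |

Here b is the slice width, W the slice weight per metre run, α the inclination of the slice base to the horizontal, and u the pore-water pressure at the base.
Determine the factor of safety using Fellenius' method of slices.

Ordinary method of slices: FS = Σ[c'·Δl_i + (W_i cosα_i − u_i·Δl_i)·tanφ'] / Σ W_i sinα_i, with Δl_i = b_i / cosα_i.
Slice 1: Δl = 2.4/cos(-6.9°) = 2.418 m; N'_1 = 64·cos(-6.9°) − 9·2.418 = 41.8; c'Δl = 41.10; W sinα = -7.7
Slice 2: Δl = 2.1/cos9.0° = 2.126 m; N'_2 = 132·cos9.0° − 26·2.126 = 75.1; c'Δl = 36.15; W sinα = 20.6
Slice 3: Δl = 2.5/cos26.0° = 2.782 m; N'_3 = 123·cos26.0° − 15·2.782 = 68.8; c'Δl = 47.29; W sinα = 53.9
Slice 4: Δl = 1.8/cos44.7° = 2.532 m; N'_4 = 36·cos44.7° − 3·2.532 = 18.0; c'Δl = 43.05; W sinα = 25.3
Σc'Δl = 167.6 kN/m; ΣN' = 203.7 kN/m; ΣW sinα = 92.2 kN/m
Resisting = 167.6 + 203.7·tan21.2° = 167.6 + 79.0 = 246.6 kN/m
FS = 246.6 / 92.2 = 2.674

FS = 2.67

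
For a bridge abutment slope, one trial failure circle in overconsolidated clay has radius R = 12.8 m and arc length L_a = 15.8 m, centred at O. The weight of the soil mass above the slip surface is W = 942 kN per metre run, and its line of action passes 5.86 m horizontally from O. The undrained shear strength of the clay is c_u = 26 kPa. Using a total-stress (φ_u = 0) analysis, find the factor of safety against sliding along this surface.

Taking moments about the centre O, the resisting moment is provided by the undrained shear strength acting along the arc:
M_R = c_u·L_a·R = 26·15.80·12.8 = 5258.2 kN·m/m
M_D = W·d = 942·5.86 = 5520.1 kN·m/m
FS = M_R / M_D = 5258.2 / 5520.1 = 0.953

FS = 0.95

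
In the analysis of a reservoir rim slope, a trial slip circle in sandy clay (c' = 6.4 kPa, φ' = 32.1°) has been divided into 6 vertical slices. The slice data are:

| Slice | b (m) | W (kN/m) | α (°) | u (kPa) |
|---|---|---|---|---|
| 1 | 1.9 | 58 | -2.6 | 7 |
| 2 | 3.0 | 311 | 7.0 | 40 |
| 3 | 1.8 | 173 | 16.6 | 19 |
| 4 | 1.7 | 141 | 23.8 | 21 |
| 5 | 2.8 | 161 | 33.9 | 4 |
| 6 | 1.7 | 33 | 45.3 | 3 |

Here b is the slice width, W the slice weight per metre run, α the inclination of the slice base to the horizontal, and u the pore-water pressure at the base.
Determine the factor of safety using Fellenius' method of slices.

FS = 1.81

Ordinary method of slices: FS = Σ[c'·Δl_i + (W_i cosα_i − u_i·Δl_i)·tanφ'] / Σ W_i sinα_i, with Δl_i = b_i / cosα_i.
Slice 1: Δl = 1.9/cos(-2.6°) = 1.902 m; N'_1 = 58·cos(-2.6°) − 7·1.902 = 44.6; c'Δl = 12.17; W sinα = -2.6
Slice 2: Δl = 3.0/cos7.0° = 3.023 m; N'_2 = 311·cos7.0° − 40·3.023 = 187.8; c'Δl = 19.34; W sinα = 37.9
Slice 3: Δl = 1.8/cos16.6° = 1.878 m; N'_3 = 173·cos16.6° − 19·1.878 = 130.1; c'Δl = 12.02; W sinα = 49.4
Slice 4: Δl = 1.7/cos23.8° = 1.858 m; N'_4 = 141·cos23.8° − 21·1.858 = 90.0; c'Δl = 11.89; W sinα = 56.9
Slice 5: Δl = 2.8/cos33.9° = 3.373 m; N'_5 = 161·cos33.9° − 4·3.373 = 120.1; c'Δl = 21.59; W sinα = 89.8
Slice 6: Δl = 1.7/cos45.3° = 2.417 m; N'_6 = 33·cos45.3° − 3·2.417 = 16.0; c'Δl = 15.47; W sinα = 23.5
Σc'Δl = 92.5 kN/m; ΣN' = 588.6 kN/m; ΣW sinα = 254.8 kN/m
Resisting = 92.5 + 588.6·tan32.1° = 92.5 + 369.2 = 461.7 kN/m
FS = 461.7 / 254.8 = 1.812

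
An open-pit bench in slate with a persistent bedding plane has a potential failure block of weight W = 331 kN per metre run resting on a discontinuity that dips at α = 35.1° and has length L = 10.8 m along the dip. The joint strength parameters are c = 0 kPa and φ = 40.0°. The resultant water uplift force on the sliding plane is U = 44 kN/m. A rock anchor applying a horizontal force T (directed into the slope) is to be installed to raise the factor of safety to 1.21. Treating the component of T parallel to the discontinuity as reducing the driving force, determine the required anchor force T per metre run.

Resolving forces along and normal to the sliding plane, with the horizontal anchor force T adding T·sinα to the effective normal force and T·cosα acting up the plane against the driving force:
FS = [cL + (W cosα − U + T sinα) tanφ] / [W sinα − T cosα]
Without the anchor: N' = 226.8 kN/m, driving T_d = 190.3 kN/m, resisting R = 0·10.8 + 226.8·tan40.0° = 190.3 kN/m, FS = 1.00.
Setting FS = 1.21 and solving for T:
1.21·(190.3 − T cos35.1°) = 190.3 + T sin35.1°·tan40.0°
T·(sin35.1°·tan40.0° + 1.21·cos35.1°) = 1.21·190.3 − 190.3
T·(0.5750·0.8391 + 1.21·0.8181) = 230.3 − 190.3 = 40.0
T·1.4724 = 40.0
T = 27.2 kN/m

T = 27 kN/m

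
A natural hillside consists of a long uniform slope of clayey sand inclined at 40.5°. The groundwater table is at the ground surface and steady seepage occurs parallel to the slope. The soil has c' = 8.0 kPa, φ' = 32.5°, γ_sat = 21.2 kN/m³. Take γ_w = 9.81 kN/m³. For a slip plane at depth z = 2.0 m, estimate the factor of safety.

FS = 0.78

With seepage parallel to the slope and the water table at the surface, the effective normal stress on the slip plane uses the buoyant unit weight γ' = γ_sat − γ_w while the driving shear stress uses γ_sat:
FS = [c' + γ' z cos²β tanφ'] / [γ_sat z sinβ cosβ]
γ' = 21.2 − 9.81 = 11.39 kN/m³
Numerator = 8.0 + 11.39·2.0·cos²40.5°·tan32.5° = 8.0 + 11.39·2.0·0.5782·0.6371 = 16.391 kPa
Denominator = 21.2·2.0·sin40.5°·cos40.5° = 21.2·2.0·0.6494·0.7604 = 20.939 kPa
FS = 16.391 / 20.939 = 0.783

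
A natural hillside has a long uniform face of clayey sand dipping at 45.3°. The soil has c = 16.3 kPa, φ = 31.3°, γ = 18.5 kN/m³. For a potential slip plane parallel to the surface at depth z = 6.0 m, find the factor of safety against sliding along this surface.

For an infinite slope with a slip plane parallel to the surface (no pore pressure): FS = [c + γz cos²β tanφ] / [γz sinβ cosβ].
γz = 18.5·6.0 = 111.00 kN/m²
Numerator = 16.3 + 111.00·cos²45.3°·tan31.3° = 16.3 + 111.00·0.4948·0.6080 = 49.691 kPa
Denominator = 111.00·sin45.3°·cos45.3° = 111.00·0.7108·0.7034 = 55.497 kPa
FS = 49.691 / 55.497 = 0.895

FS = 0.90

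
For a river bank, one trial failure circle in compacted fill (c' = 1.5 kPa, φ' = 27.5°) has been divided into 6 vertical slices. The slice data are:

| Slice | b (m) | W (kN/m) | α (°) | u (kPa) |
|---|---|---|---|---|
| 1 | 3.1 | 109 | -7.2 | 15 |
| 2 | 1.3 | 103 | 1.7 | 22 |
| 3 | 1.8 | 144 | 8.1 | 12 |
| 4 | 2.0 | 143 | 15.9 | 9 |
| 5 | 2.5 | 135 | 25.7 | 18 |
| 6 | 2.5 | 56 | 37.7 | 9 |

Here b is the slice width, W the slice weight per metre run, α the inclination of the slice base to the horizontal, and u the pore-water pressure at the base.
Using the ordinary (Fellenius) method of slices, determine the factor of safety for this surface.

FS = 1.85

Ordinary method of slices: FS = Σ[c'·Δl_i + (W_i cosα_i − u_i·Δl_i)·tanφ'] / Σ W_i sinα_i, with Δl_i = b_i / cosα_i.
Slice 1: Δl = 3.1/cos(-7.2°) = 3.125 m; N'_1 = 109·cos(-7.2°) − 15·3.125 = 61.3; c'Δl = 4.69; W sinα = -13.7
Slice 2: Δl = 1.3/cos1.7° = 1.301 m; N'_2 = 103·cos1.7° − 22·1.301 = 74.3; c'Δl = 1.95; W sinα = 3.1
Slice 3: Δl = 1.8/cos8.1° = 1.818 m; N'_3 = 144·cos8.1° − 12·1.818 = 120.7; c'Δl = 2.73; W sinα = 20.3
Slice 4: Δl = 2.0/cos15.9° = 2.080 m; N'_4 = 143·cos15.9° − 9·2.080 = 118.8; c'Δl = 3.12; W sinα = 39.2
Slice 5: Δl = 2.5/cos25.7° = 2.774 m; N'_5 = 135·cos25.7° − 18·2.774 = 71.7; c'Δl = 4.16; W sinα = 58.5
Slice 6: Δl = 2.5/cos37.7° = 3.160 m; N'_6 = 56·cos37.7° − 9·3.160 = 15.9; c'Δl = 4.74; W sinα = 34.2
Σc'Δl = 21.4 kN/m; ΣN' = 462.7 kN/m; ΣW sinα = 141.6 kN/m
Resisting = 21.4 + 462.7·tan27.5° = 21.4 + 240.9 = 262.3 kN/m
FS = 262.3 / 141.6 = 1.852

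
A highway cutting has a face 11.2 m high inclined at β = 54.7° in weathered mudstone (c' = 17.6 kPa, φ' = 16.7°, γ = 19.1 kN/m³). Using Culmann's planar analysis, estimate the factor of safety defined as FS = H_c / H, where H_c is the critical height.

H_c = (4c'/γ) · sinβ cosφ' / [1 − cos(β − φ')]
    = (4·17.6/19.1) · sin54.7°·cos16.7° / [1 − cos38.0°]
    = 3.686 · 0.7817 / 0.2120 = 13.59 m
FS = H_c / H = 13.59 / 11.2 = 1.214

FS = 1.21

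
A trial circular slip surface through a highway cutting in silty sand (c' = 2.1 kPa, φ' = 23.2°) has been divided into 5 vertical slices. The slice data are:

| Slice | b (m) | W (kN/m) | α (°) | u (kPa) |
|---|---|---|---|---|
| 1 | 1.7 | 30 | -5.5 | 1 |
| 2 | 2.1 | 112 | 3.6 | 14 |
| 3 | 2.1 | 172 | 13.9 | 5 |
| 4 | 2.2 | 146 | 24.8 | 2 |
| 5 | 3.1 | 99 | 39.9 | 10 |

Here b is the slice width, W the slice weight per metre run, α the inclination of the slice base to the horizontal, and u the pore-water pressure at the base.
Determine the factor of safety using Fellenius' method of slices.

FS = 1.24

Ordinary method of slices: FS = Σ[c'·Δl_i + (W_i cosα_i − u_i·Δl_i)·tanφ'] / Σ W_i sinα_i, with Δl_i = b_i / cosα_i.
Slice 1: Δl = 1.7/cos(-5.5°) = 1.708 m; N'_1 = 30·cos(-5.5°) − 1·1.708 = 28.2; c'Δl = 3.59; W sinα = -2.9
Slice 2: Δl = 2.1/cos3.6° = 2.104 m; N'_2 = 112·cos3.6° − 14·2.104 = 82.3; c'Δl = 4.42; W sinα = 7.0
Slice 3: Δl = 2.1/cos13.9° = 2.163 m; N'_3 = 172·cos13.9° − 5·2.163 = 156.1; c'Δl = 4.54; W sinα = 41.3
Slice 4: Δl = 2.2/cos24.8° = 2.424 m; N'_4 = 146·cos24.8° − 2·2.424 = 127.7; c'Δl = 5.09; W sinα = 61.2
Slice 5: Δl = 3.1/cos39.9° = 4.041 m; N'_5 = 99·cos39.9° − 10·4.041 = 35.5; c'Δl = 8.49; W sinα = 63.5
Σc'Δl = 26.1 kN/m; ΣN' = 429.9 kN/m; ΣW sinα = 170.2 kN/m
Resisting = 26.1 + 429.9·tan23.2° = 26.1 + 184.2 = 210.4 kN/m
FS = 210.4 / 170.2 = 1.236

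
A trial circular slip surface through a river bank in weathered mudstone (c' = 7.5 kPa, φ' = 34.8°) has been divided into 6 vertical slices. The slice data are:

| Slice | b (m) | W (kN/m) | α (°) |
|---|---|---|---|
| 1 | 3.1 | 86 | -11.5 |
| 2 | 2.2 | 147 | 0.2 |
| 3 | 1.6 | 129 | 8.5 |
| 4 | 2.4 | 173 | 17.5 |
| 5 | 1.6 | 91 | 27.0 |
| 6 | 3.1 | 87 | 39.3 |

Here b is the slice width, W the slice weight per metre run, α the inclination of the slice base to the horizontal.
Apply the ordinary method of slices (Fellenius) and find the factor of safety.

Ordinary method of slices: FS = Σ[c'·Δl_i + (W_i cosα_i)·tanφ'] / Σ W_i sinα_i, with Δl_i = b_i / cosα_i.
Slice 1: Δl = 3.1/cos(-11.5°) = 3.164 m; N'_1 = 86·cos(-11.5°) = 84.3; c'Δl = 23.73; W sinα = -17.1
Slice 2: Δl = 2.2/cos0.2° = 2.200 m; N'_2 = 147·cos0.2° = 147.0; c'Δl = 16.50; W sinα = 0.5
Slice 3: Δl = 1.6/cos8.5° = 1.618 m; N'_3 = 129·cos8.5° = 127.6; c'Δl = 12.13; W sinα = 19.1
Slice 4: Δl = 2.4/cos17.5° = 2.516 m; N'_4 = 173·cos17.5° = 165.0; c'Δl = 18.87; W sinα = 52.0
Slice 5: Δl = 1.6/cos27.0° = 1.796 m; N'_5 = 91·cos27.0° = 81.1; c'Δl = 13.47; W sinα = 41.3
Slice 6: Δl = 3.1/cos39.3° = 4.006 m; N'_6 = 87·cos39.3° = 67.3; c'Δl = 30.04; W sinα = 55.1
Σc'Δl = 114.7 kN/m; ΣN' = 672.3 kN/m; ΣW sinα = 150.9 kN/m
Resisting = 114.7 + 672.3·tan34.8° = 114.7 + 467.2 = 582.0 kN/m
FS = 582.0 / 150.9 = 3.857

FS = 3.86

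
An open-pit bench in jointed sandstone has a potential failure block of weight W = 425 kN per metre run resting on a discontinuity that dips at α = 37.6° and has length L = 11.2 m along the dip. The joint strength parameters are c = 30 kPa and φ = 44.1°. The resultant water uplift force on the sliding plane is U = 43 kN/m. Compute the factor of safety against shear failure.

FS = 2.39

Resolving the block weight along and normal to the plane and applying the Mohr–Coulomb strength on the joint:
N' = W cosα − U = 425·cos37.6° − 43 = 293.7 kN/m
Driving force T = W sinα = 425·sin37.6° = 259.3 kN/m
Resisting force R = c·L + N'·tanφ = 30·11.2 + 293.7·tan44.1° = 336.0 + 284.6 = 620.6 kN/m
FS = R / T = 620.6 / 259.3 = 2.393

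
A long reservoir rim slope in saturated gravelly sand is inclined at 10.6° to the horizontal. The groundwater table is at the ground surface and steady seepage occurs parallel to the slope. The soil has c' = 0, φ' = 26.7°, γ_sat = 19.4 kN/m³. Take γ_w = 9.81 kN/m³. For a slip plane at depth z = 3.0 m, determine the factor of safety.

FS = 1.33

With seepage parallel to the slope and the water table at the surface, the effective normal stress on the slip plane uses the buoyant unit weight γ' = γ_sat − γ_w while the driving shear stress uses γ_sat:
FS = [c' + γ' z cos²β tanφ'] / [γ_sat z sinβ cosβ]
(For c' = 0 this reduces to FS = (γ'/γ_sat)·tanφ'/tanβ.)
γ' = 19.4 − 9.81 = 9.59 kN/m³
Numerator = 0.0 + 9.59·3.0·cos²10.6°·tan26.7° = 0.0 + 9.59·3.0·0.9662·0.5029 = 13.980 kPa
Denominator = 19.4·3.0·sin10.6°·cos10.6° = 19.4·3.0·0.1840·0.9829 = 10.523 kPa
FS = 13.980 / 10.523 = 1.329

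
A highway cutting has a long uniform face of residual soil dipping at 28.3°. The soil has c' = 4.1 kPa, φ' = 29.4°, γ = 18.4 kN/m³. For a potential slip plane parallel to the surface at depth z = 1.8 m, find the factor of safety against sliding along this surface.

FS = 1.34

For an infinite slope with a slip plane parallel to the surface (no pore pressure): FS = [c' + γz cos²β tanφ'] / [γz sinβ cosβ].
γz = 18.4·1.8 = 33.12 kN/m²
Numerator = 4.1 + 33.12·cos²28.3°·tan29.4° = 4.1 + 33.12·0.7752·0.5635 = 18.568 kPa
Denominator = 33.12·sin28.3°·cos28.3° = 33.12·0.4741·0.8805 = 13.825 kPa
FS = 18.568 / 13.825 = 1.343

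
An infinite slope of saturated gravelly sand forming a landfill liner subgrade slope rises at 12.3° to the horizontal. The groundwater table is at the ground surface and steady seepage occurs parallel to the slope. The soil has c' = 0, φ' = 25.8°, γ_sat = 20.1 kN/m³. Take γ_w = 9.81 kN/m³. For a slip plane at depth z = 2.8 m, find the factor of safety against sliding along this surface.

With seepage parallel to the slope and the water table at the surface, the effective normal stress on the slip plane uses the buoyant unit weight γ' = γ_sat − γ_w while the driving shear stress uses γ_sat:
FS = [c' + γ' z cos²β tanφ'] / [γ_sat z sinβ cosβ]
(For c' = 0 this reduces to FS = (γ'/γ_sat)·tanφ'/tanβ.)
γ' = 20.1 − 9.81 = 10.29 kN/m³
Numerator = 0.0 + 10.29·2.8·cos²12.3°·tan25.8° = 0.0 + 10.29·2.8·0.9546·0.4834 = 13.296 kPa
Denominator = 20.1·2.8·sin12.3°·cos12.3° = 20.1·2.8·0.2130·0.9770 = 11.714 kPa
FS = 13.296 / 11.714 = 1.135

FS = 1.14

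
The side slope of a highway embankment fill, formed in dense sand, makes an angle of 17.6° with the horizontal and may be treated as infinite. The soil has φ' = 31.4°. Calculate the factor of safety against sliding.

FS = 1.92

For a dry cohesionless infinite slope the factor of safety is FS = tanφ' / tanβ.
FS = tan31.4° / tan17.6° = 0.6104 / 0.3172 = 1.924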